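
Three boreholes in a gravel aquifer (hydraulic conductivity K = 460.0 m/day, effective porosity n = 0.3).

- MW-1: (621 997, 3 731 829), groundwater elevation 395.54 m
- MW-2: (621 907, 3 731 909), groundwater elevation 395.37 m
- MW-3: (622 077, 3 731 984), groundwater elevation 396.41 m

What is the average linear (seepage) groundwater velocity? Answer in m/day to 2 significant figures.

8.7 m/day

Differences from MW-1: to MW-2 (Δx, Δy, Δh) = (-90, 80, -0.17); to MW-3 = (80, 155, +0.87).
Determinant of the coordinate differences = (-90)·155 − 80·80 = -20350.
∂h/∂x = [(-0.17)·155 − (+0.87)·80] / -20350 = +0.004715
∂h/∂y = [(-90)·(+0.87) − 80·(-0.17)] / -20350 = +0.003179
|∇h| = √(0.004715² + 0.003179²) = 0.005687
Seepage velocity v = K·i/n = 460.0 × 0.005687 / 0.3 = 8.72 m/day.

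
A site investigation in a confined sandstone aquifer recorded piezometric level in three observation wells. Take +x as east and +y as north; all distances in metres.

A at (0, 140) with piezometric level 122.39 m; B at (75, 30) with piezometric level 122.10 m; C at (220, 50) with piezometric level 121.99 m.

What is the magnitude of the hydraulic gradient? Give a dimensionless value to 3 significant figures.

With h = a·x + b·y + c and A as origin, the differences give:
  75·a + (-110)·b = -0.29
  220·a + (-90)·b = -0.40
Eliminate b (×(-90) and ×(-110), subtract): 17450·a = -17.900 → a = ∂h/∂x = -0.001026
Back-substitute: b = ∂h/∂y = +0.001937.
|∇h| = √(-0.001026² + 0.001937²) = 0.002192

0.00219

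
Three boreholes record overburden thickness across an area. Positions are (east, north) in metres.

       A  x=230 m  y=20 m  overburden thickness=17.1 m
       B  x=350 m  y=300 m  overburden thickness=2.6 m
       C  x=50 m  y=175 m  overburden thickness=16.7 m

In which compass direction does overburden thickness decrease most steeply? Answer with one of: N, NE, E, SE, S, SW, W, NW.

Differences from A: to B (Δx, Δy, Δh) = (120, 280, -14.5); to C = (-180, 155, -0.4).
Solve a·Δx + b·Δy = Δd: det = 120·155 − (-180)·280 = 69000.
∂d/∂x = [(-14.5)·155 − (-0.4)·280] / 69000 = -0.03095
∂d/∂y = [120·(-0.4) − (-180)·(-14.5)] / 69000 = -0.03852
Steepest decrease is along −∇f = (+0.03095 E, +0.03852 N) → northeast.

NE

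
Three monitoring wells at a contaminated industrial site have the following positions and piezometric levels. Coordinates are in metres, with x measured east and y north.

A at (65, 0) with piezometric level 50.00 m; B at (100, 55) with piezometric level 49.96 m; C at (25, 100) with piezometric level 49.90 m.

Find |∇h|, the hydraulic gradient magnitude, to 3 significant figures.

With h = a·x + b·y + c and A as origin, the differences give:
  35·a + 55·b = -0.04
  (-40)·a + 100·b = -0.10
Eliminate b (×100 and ×55, subtract): 5700·a = 1.500 → a = ∂h/∂x = +0.0002632
Back-substitute: b = ∂h/∂y = -0.0008947.
|∇h| = √(0.0002632² + -0.0008947²) = 0.0009326

0.000933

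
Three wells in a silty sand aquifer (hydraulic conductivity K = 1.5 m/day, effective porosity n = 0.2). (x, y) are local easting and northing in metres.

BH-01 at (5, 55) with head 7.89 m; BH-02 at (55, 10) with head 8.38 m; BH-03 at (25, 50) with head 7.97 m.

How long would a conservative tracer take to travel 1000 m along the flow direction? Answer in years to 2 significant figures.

Taking BH-01 as reference: BH-02−BH-01 = (50, -45, +0.49); BH-03−BH-01 = (20, -5, +0.08).
Solve a·Δx + b·Δy = Δh: det = 50·(-5) − 20·(-45) = 650.
∂h/∂x = [(+0.49)·(-5) − (+0.08)·(-45)] / 650 = +0.001769
∂h/∂y = [50·(+0.08) − 20·(+0.49)] / 650 = -0.008923
|∇h| = √(0.001769² + -0.008923²) = 0.009097
Seepage velocity v = K·i/n = 1.5 × 0.009097 / 0.2 = 0.06823 m/day.
t = 1000 / 0.06823 = 1.466e+04 days = 40.1 years.

40 years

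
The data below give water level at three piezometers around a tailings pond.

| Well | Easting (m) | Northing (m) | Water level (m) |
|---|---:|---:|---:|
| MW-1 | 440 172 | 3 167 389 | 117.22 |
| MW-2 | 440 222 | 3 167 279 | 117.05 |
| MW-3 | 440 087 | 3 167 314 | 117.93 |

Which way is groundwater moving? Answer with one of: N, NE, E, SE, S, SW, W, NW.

E

Differences from MW-1: to MW-2 (Δx, Δy, Δh) = (50, -110, -0.17); to MW-3 = (-85, -75, +0.71).
Solve a·Δx + b·Δy = Δh: det = 50·(-75) − (-85)·(-110) = -13100.
∂h/∂x = [(-0.17)·(-75) − (+0.71)·(-110)] / -13100 = -0.006935
∂h/∂y = [50·(+0.71) − (-85)·(-0.17)] / -13100 = -0.001607
Flow = −∇h = (+0.006935 east, +0.001607 north), which points east.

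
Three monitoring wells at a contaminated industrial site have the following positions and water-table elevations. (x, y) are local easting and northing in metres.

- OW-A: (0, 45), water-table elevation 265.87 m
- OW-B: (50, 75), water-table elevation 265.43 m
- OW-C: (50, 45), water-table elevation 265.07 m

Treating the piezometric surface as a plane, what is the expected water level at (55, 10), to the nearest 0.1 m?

264.6 m

With h = a·x + b·y + c and OW-A as origin, the differences give:
  50·a + 30·b = -0.44
  50·a + 0·b = -0.80
Eliminate b (×0 and ×30, subtract): -1500·a = 24.000 → a = ∂h/∂x = -0.01600
Back-substitute: b = ∂h/∂y = +0.01200.
h(55, 10) = 265.87 + (-0.01600)·(55) + (+0.01200)·(-35) = 265.87 -0.880 -0.420 = 264.570 m.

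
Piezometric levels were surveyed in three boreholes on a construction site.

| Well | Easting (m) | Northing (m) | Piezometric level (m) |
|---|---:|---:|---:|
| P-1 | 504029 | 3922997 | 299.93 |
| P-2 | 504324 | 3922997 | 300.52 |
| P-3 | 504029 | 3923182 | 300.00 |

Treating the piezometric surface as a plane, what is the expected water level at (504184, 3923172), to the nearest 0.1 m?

∂h/∂x = (300.52 − 299.93) / (504324 − 504029) = +0.002000
∂h/∂y = (300.00 − 299.93) / (3923182 − 3922997) = +0.0003784
h(504184, 3923172) = 299.93 + (+0.002000)·(155) + (+0.0003784)·(175) = 299.93 +0.310 +0.066 = 300.306 m.

300.3 m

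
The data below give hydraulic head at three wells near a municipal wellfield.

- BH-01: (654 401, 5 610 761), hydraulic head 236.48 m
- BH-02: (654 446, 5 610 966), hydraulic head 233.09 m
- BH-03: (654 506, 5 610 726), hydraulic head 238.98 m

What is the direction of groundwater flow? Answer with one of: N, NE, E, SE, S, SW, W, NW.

Differences from BH-01: to BH-02 (Δx, Δy, Δh) = (45, 205, -3.39); to BH-03 = (105, -35, +2.50).
Determinant of the coordinate differences = 45·(-35) − 105·205 = -23100.
∂h/∂x = [(-3.39)·(-35) − (+2.50)·205] / -23100 = +0.01705
∂h/∂y = [45·(+2.50) − 105·(-3.39)] / -23100 = -0.02028
Flow = −∇h = (-0.01705 east, +0.02028 north), which points northwest.

NW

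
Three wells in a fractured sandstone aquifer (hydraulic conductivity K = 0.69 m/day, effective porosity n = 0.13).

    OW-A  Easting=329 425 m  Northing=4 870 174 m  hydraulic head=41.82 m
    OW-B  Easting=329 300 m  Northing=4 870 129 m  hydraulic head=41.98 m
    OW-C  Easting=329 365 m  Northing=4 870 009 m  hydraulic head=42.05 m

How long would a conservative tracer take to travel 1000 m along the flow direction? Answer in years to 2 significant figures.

Differences from OW-A: to OW-B (Δx, Δy, Δh) = (-125, -45, +0.16); to OW-C = (-60, -165, +0.23).
Solve a·Δx + b·Δy = Δh: det = (-125)·(-165) − (-60)·(-45) = 17925.
∂h/∂x = [(+0.16)·(-165) − (+0.23)·(-45)] / 17925 = -0.0008954
∂h/∂y = [(-125)·(+0.23) − (-60)·(+0.16)] / 17925 = -0.001068
|∇h| = √(-0.0008954² + -0.001068²) = 0.001394
Seepage velocity v = K·i/n = 0.69 × 0.001394 / 0.13 = 0.007399 m/day.
t = 1000 / 0.007399 = 1.352e+05 days = 370 years.

370 years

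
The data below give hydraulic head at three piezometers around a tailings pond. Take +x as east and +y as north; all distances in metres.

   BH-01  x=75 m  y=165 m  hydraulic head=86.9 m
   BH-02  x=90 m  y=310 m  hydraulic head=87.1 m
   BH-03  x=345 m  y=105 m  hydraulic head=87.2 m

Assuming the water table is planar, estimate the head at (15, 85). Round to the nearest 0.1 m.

86.7 m

Differences from BH-01: to BH-02 (Δx, Δy, Δh) = (15, 145, +0.2); to BH-03 = (270, -60, +0.3).
Solve a·Δx + b·Δy = Δh: det = 15·(-60) − 270·145 = -40050.
∂h/∂x = [(+0.2)·(-60) − (+0.3)·145] / -40050 = +0.001386
∂h/∂y = [15·(+0.3) − 270·(+0.2)] / -40050 = +0.001236
h(15, 85) = 86.9 + (+0.001386)·(-60) + (+0.001236)·(-80) = 86.9 -0.083 -0.099 = 86.718 m.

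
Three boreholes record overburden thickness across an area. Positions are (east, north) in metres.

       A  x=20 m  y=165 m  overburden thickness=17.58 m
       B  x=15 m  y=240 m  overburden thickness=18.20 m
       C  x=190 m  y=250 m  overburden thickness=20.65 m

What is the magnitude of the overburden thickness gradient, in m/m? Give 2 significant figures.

0.016 m/m

Three-point gradient (reference A): Δ to B = (-5, 75, +0.62), Δ to C = (170, 85, +3.07).
∂d/∂x = +0.01348, ∂d/∂y = +0.009165 (det = -13175).
|∇f| = √(0.01348² + 0.009165²) = 0.0163 m/m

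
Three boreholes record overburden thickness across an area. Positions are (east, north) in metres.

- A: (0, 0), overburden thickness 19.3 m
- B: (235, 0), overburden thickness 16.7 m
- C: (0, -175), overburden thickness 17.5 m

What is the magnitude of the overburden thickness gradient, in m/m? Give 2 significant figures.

0.015 m/m

∂d/∂x = (16.7 − 19.3) / (235 − 0) = -0.01106
∂d/∂y = (17.5 − 19.3) / (-175 − 0) = +0.01029
|∇f| = √(-0.01106² + 0.01029²) = 0.01511 m/m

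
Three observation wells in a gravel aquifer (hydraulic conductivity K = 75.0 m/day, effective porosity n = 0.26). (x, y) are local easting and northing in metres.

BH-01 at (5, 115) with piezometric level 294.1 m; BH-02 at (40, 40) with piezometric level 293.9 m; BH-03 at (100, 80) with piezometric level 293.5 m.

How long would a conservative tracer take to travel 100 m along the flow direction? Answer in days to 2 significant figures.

54 days

Differences from BH-01: to BH-02 (Δx, Δy, Δh) = (35, -75, -0.2); to BH-03 = (95, -35, -0.6).
Determinant of the coordinate differences = 35·(-35) − 95·(-75) = 5900.
∂h/∂x = [(-0.2)·(-35) − (-0.6)·(-75)] / 5900 = -0.006441
∂h/∂y = [35·(-0.6) − 95·(-0.2)] / 5900 = -0.0003390
|∇h| = √(-0.006441² + -0.0003390²) = 0.00645
Seepage velocity v = K·i/n = 75.0 × 0.00645 / 0.26 = 1.861 m/day.
t = 100 / 1.861 = 53.73 days.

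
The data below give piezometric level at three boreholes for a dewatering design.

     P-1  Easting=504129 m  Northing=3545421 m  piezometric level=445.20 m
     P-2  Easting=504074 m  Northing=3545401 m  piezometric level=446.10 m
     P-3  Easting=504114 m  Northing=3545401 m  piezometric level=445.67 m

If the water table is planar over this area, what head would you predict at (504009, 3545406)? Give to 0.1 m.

With h = a·x + b·y + c and P-1 as origin, the differences give:
  (-55)·a + (-20)·b = +0.90
  (-15)·a + (-20)·b = +0.47
Eliminate b (×(-20) and ×(-20), subtract): 800·a = -8.600 → a = ∂h/∂x = -0.01075
Back-substitute: b = ∂h/∂y = -0.01544.
h(504009, 3545406) = 445.20 + (-0.01075)·(-120) + (-0.01544)·(-15) = 445.20 +1.290 +0.232 = 446.722 m.

446.7 m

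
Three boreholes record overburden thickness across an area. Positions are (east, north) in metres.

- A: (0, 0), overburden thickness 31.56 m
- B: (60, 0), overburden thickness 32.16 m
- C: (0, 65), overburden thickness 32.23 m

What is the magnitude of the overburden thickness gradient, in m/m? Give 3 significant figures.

0.0144 m/m

∂d/∂x = (32.16 − 31.56) / (60 − 0) = +0.010000
∂d/∂y = (32.23 − 31.56) / (65 − 0) = +0.01031
|∇f| = √(0.010000² + 0.01031²) = 0.01436 m/m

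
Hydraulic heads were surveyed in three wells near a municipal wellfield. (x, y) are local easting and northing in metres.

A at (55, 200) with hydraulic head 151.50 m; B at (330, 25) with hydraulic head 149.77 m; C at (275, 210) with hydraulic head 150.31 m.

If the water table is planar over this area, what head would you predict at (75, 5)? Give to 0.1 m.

Differences from A: to B (Δx, Δy, Δh) = (275, -175, -1.73); to C = (220, 10, -1.19).
Determinant of the coordinate differences = 275·10 − 220·(-175) = 41250.
∂h/∂x = [(-1.73)·10 − (-1.19)·(-175)] / 41250 = -0.005468
∂h/∂y = [275·(-1.19) − 220·(-1.73)] / 41250 = +0.001293
h(75, 5) = 151.50 + (-0.005468)·(20) + (+0.001293)·(-195) = 151.50 -0.109 -0.252 = 151.138 m.

151.1 m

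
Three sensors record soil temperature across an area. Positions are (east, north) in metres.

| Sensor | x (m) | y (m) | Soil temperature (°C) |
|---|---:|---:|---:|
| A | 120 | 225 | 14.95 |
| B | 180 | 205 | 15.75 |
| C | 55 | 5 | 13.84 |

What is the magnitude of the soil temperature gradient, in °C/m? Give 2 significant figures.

Differences from A: to B (Δx, Δy, Δh) = (60, -20, +0.80); to C = (-65, -220, -1.11).
Determinant of the coordinate differences = 60·(-220) − (-65)·(-20) = -14500.
∂T/∂x = [(+0.80)·(-220) − (-1.11)·(-20)] / -14500 = +0.01367
∂T/∂y = [60·(-1.11) − (-65)·(+0.80)] / -14500 = +0.001007
|∇f| = √(0.01367² + 0.001007²) = 0.01371 °C/m

0.014 °C/m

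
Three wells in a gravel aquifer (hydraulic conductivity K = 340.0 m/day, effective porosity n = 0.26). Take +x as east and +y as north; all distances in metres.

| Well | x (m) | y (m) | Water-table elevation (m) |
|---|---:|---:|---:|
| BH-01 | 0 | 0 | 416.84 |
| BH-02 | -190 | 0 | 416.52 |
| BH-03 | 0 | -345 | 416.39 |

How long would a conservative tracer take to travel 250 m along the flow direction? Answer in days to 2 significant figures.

90 days

∂h/∂x = (416.52 − 416.84) / (-190 − 0) = +0.001684
∂h/∂y = (416.39 − 416.84) / (-345 − 0) = +0.001304
|∇h| = √(0.001684² + 0.001304²) = 0.00213
Seepage velocity v = K·i/n = 340.0 × 0.00213 / 0.26 = 2.785 m/day.
t = 250 / 2.785 = 89.77 days.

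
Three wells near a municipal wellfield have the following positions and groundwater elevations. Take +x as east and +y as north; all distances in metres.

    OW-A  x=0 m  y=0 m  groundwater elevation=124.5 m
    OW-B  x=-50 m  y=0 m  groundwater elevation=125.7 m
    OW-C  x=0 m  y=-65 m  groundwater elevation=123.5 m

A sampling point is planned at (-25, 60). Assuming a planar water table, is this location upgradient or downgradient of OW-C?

∂h/∂x = (125.7 − 124.5) / (-50 − 0) = -0.02400
∂h/∂y = (123.5 − 124.5) / (-65 − 0) = +0.01538
Head at (-25, 60) = 124.5 + (-0.02400)·(-25) + (+0.01538)·(60) = 126.02 m.
That is higher than the 123.5 m at OW-C, so the point is upgradient.

upgradient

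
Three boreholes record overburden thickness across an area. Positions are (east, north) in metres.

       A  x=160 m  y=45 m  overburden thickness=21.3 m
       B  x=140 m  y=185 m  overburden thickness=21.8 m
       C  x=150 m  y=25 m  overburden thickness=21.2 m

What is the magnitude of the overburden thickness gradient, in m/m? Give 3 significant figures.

0.00448 m/m

With d = a·x + b·y + c and A as origin, the differences give:
  (-20)·a + 140·b = +0.5
  (-10)·a + (-20)·b = -0.1
Eliminate b (×(-20) and ×140, subtract): 1800·a = 4.00 → a = ∂d/∂x = +0.002222
Back-substitute: b = ∂d/∂y = +0.003889.
|∇f| = √(0.002222² + 0.003889²) = 0.004479 m/m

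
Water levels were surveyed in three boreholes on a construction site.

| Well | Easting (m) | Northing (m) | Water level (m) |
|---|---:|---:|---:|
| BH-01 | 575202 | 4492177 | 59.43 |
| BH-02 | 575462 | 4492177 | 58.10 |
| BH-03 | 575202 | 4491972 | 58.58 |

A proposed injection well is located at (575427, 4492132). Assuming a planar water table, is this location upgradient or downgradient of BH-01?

downgradient

∂h/∂x = (58.10 − 59.43) / (575462 − 575202) = -0.005115
∂h/∂y = (58.58 − 59.43) / (4491972 − 4492177) = +0.004146
Head at (575427, 4492132) = 59.43 + (-0.005115)·(225) + (+0.004146)·(-45) = 58.09 m.
That is lower than the 59.43 m at BH-01, so the point is downgradient.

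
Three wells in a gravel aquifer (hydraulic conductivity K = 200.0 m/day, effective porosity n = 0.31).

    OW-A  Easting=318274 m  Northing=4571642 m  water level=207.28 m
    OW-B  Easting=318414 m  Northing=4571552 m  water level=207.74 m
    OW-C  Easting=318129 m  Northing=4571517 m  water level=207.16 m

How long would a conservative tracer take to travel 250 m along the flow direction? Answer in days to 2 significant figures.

140 days

With h = a·x + b·y + c and OW-A as origin, the differences give:
  140·a + (-90)·b = +0.46
  (-145)·a + (-125)·b = -0.12
Eliminate b (×(-125) and ×(-90), subtract): -30550·a = -68.300 → a = ∂h/∂x = +0.002236
Back-substitute: b = ∂h/∂y = -0.001633.
|∇h| = √(0.002236² + -0.001633²) = 0.002769
Seepage velocity v = K·i/n = 200.0 × 0.002769 / 0.31 = 1.786 m/day.
t = 250 / 1.786 = 140 days.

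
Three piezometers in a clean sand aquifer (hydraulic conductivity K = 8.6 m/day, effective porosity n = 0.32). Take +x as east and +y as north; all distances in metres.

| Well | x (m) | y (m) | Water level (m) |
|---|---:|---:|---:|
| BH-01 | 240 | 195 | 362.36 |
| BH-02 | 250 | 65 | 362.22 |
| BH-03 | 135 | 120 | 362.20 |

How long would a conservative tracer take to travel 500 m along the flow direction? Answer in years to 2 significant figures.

With h = a·x + b·y + c and BH-01 as origin, the differences give:
  10·a + (-130)·b = -0.14
  (-105)·a + (-75)·b = -0.16
Eliminate b (×(-75) and ×(-130), subtract): -14400·a = -10.300 → a = ∂h/∂x = +0.0007153
Back-substitute: b = ∂h/∂y = +0.001132.
|∇h| = √(0.0007153² + 0.001132²) = 0.001339
Seepage velocity v = K·i/n = 8.6 × 0.001339 / 0.32 = 0.03599 m/day.
t = 500 / 0.03599 = 1.389e+04 days = 38 years.

38 years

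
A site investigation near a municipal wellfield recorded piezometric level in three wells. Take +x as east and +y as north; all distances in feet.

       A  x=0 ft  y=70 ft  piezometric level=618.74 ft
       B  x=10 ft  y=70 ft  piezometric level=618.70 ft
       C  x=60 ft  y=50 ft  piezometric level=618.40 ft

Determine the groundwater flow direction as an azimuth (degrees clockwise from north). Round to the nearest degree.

141°

Taking A as reference: B−A = (10, 0, -0.04); C−A = (60, -20, -0.34).
Solve a·Δx + b·Δy = Δh: det = 10·(-20) − 60·0 = -200.
∂h/∂x = [(-0.04)·(-20) − (-0.34)·0] / -200 = -0.004000
∂h/∂y = [10·(-0.34) − 60·(-0.04)] / -200 = +0.005000
Flow direction (−∇h) has components (+0.004000 E, -0.005000 N).
Azimuth = atan2(E, N) = atan2(+0.004000, -0.005000) = 141.3° ≈ 141°.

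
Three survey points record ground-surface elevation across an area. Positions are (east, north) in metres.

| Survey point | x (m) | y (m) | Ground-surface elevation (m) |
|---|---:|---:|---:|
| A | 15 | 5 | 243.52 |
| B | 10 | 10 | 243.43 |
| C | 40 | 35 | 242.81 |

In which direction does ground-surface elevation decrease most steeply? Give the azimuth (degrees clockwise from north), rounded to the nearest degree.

008°

Differences from A: to B (Δx, Δy, Δh) = (-5, 5, -0.09); to C = (25, 30, -0.71).
Solve a·Δx + b·Δy = Δz: det = (-5)·30 − 25·5 = -275.
∂z/∂x = [(-0.09)·30 − (-0.71)·5] / -275 = -0.003091
∂z/∂y = [(-5)·(-0.71) − 25·(-0.09)] / -275 = -0.02109
Steepest decrease is along −∇f: components (+0.003091 E, +0.02109 N).
Azimuth = atan2(+0.003091, +0.02109) = 8.3° ≈ 008°.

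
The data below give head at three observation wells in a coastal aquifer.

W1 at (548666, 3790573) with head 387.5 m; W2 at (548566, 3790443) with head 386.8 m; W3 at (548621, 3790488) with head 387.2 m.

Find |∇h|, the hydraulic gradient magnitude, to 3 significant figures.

0.00776

Taking W1 as reference: W2−W1 = (-100, -130, -0.7); W3−W1 = (-45, -85, -0.3).
Determinant of the coordinate differences = (-100)·(-85) − (-45)·(-130) = 2650.
∂h/∂x = [(-0.7)·(-85) − (-0.3)·(-130)] / 2650 = +0.007736
∂h/∂y = [(-100)·(-0.3) − (-45)·(-0.7)] / 2650 = -0.0005660
|∇h| = √(0.007736² + -0.0005660²) = 0.007757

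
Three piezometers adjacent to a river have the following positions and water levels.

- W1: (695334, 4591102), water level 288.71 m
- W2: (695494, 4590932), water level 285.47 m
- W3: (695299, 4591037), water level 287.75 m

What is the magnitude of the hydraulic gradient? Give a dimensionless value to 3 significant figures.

With h = a·x + b·y + c and W1 as origin, the differences give:
  160·a + (-170)·b = -3.24
  (-35)·a + (-65)·b = -0.96
Eliminate b (×(-65) and ×(-170), subtract): -16350·a = 47.400 → a = ∂h/∂x = -0.002899
Back-substitute: b = ∂h/∂y = +0.01633.
|∇h| = √(-0.002899² + 0.01633²) = 0.01659

0.0166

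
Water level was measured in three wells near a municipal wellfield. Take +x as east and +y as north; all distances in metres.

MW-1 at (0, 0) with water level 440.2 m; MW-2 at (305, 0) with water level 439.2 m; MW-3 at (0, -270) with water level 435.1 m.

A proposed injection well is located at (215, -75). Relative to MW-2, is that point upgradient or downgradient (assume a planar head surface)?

downgradient

∂h/∂x = (439.2 − 440.2) / (305 − 0) = -0.003279
∂h/∂y = (435.1 − 440.2) / (-270 − 0) = +0.01889
Head at (215, -75) = 440.2 + (-0.003279)·(215) + (+0.01889)·(-75) = 438.08 m.
That is lower than the 439.2 m at MW-2, so the point is downgradient.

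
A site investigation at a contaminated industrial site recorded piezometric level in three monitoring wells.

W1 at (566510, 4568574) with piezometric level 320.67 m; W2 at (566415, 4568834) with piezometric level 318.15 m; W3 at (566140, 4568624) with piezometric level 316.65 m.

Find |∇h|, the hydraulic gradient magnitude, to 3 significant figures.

Taking W1 as reference: W2−W1 = (-95, 260, -2.52); W3−W1 = (-370, 50, -4.02).
Solve a·Δx + b·Δy = Δh: det = (-95)·50 − (-370)·260 = 91450.
∂h/∂x = [(-2.52)·50 − (-4.02)·260] / 91450 = +0.01005
∂h/∂y = [(-95)·(-4.02) − (-370)·(-2.52)] / 91450 = -0.006020
|∇h| = √(0.01005² + -0.006020²) = 0.01172

0.0117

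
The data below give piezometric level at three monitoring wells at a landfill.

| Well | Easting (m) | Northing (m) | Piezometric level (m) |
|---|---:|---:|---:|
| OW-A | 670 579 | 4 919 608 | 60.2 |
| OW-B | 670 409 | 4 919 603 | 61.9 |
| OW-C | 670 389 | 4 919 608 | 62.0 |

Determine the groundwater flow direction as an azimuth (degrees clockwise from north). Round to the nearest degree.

028°

With h = a·x + b·y + c and OW-A as origin, the differences give:
  (-170)·a + (-5)·b = +1.7
  (-190)·a + 0·b = +1.8
Eliminate b (×0 and ×(-5), subtract): -950·a = 9.00 → a = ∂h/∂x = -0.009474
Back-substitute: b = ∂h/∂y = -0.01789.
Flow direction (−∇h) has components (+0.009474 E, +0.01789 N).
Azimuth = atan2(E, N) = atan2(+0.009474, +0.01789) = 27.9° ≈ 028°.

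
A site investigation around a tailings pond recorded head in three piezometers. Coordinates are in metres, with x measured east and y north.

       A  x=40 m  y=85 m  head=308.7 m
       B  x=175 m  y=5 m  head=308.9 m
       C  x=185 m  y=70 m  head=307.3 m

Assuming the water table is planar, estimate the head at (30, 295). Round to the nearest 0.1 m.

304.0 m

Three-point gradient (reference A): Δ to B = (135, -80, +0.2), Δ to C = (145, -15, -1.4).
∂h/∂x = -0.01201, ∂h/∂y = -0.02277 (det = 9575).
h(30, 295) = 308.7 + (-0.01201)·(-10) + (-0.02277)·(210) = 308.7 +0.120 -4.781 = 304.039 m.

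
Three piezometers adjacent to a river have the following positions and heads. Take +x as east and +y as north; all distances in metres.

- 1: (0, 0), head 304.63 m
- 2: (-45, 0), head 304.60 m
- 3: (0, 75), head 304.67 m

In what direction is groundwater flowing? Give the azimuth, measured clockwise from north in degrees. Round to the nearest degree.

∂h/∂x = (304.60 − 304.63) / (-45 − 0) = +0.0006667
∂h/∂y = (304.67 − 304.63) / (75 − 0) = +0.0005333
Flow direction (−∇h) has components (-0.0006667 E, -0.0005333 N).
Azimuth = atan2(E, N) = atan2(-0.0006667, -0.0005333) = 231.3° ≈ 231°.

231°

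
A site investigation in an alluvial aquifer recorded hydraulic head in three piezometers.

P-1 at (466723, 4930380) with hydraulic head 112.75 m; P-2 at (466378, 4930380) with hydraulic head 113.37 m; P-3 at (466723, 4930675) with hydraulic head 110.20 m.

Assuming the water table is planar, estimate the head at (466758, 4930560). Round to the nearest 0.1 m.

111.1 m

∂h/∂x = (113.37 − 112.75) / (466378 − 466723) = -0.001797
∂h/∂y = (110.20 − 112.75) / (4930675 − 4930380) = -0.008644
h(466758, 4930560) = 112.75 + (-0.001797)·(35) + (-0.008644)·(180) = 112.75 -0.063 -1.556 = 111.131 m.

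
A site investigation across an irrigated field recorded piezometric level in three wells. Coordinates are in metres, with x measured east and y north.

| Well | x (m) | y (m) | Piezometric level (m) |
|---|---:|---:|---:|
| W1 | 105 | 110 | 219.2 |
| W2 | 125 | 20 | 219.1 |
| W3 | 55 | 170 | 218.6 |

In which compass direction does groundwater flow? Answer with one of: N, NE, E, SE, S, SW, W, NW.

With h = a·x + b·y + c and W1 as origin, the differences give:
  20·a + (-90)·b = -0.1
  (-50)·a + 60·b = -0.6
Eliminate b (×60 and ×(-90), subtract): -3300·a = -60.00 → a = ∂h/∂x = +0.01818
Back-substitute: b = ∂h/∂y = +0.005152.
Flow = −∇h = (-0.01818 east, -0.005152 north), which points west.

W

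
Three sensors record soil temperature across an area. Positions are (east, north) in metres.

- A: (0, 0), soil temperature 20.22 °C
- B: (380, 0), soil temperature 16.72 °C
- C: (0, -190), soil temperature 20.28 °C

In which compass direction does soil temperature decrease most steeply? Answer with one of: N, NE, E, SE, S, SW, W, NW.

∂T/∂x = (16.72 − 20.22) / (380 − 0) = -0.009211
∂T/∂y = (20.28 − 20.22) / (-190 − 0) = -0.0003158
Steepest decrease is along −∇f = (+0.009211 E, +0.0003158 N) → east.

E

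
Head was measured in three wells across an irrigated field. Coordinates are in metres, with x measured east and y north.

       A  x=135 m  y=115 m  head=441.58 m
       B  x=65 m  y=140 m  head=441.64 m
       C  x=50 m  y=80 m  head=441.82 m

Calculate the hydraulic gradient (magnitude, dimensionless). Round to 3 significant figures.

0.00311

Differences from A: to B (Δx, Δy, Δh) = (-70, 25, +0.06); to C = (-85, -35, +0.24).
Determinant of the coordinate differences = (-70)·(-35) − (-85)·25 = 4575.
∂h/∂x = [(+0.06)·(-35) − (+0.24)·25] / 4575 = -0.001770
∂h/∂y = [(-70)·(+0.24) − (-85)·(+0.06)] / 4575 = -0.002557
|∇h| = √(-0.001770² + -0.002557²) = 0.00311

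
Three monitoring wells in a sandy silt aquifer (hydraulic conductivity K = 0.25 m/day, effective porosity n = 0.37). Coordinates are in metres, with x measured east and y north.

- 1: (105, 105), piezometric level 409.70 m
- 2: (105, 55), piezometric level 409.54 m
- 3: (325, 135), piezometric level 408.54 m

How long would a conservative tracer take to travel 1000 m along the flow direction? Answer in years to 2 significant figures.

Three-point gradient (reference 1): Δ to 2 = (0, -50, -0.16), Δ to 3 = (220, 30, -1.16).
∂h/∂x = -0.005709, ∂h/∂y = +0.003200 (det = 11000).
|∇h| = √(-0.005709² + 0.003200²) = 0.006545
Seepage velocity v = K·i/n = 0.25 × 0.006545 / 0.37 = 0.004422 m/day.
t = 1000 / 0.004422 = 2.261e+05 days = 619 years.

620 years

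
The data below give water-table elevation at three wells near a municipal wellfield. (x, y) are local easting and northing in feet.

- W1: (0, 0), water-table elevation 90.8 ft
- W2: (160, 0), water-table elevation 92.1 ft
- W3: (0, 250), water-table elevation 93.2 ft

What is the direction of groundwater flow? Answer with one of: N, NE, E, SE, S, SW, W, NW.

∂h/∂x = (92.1 − 90.8) / (160 − 0) = +0.008125
∂h/∂y = (93.2 − 90.8) / (250 − 0) = +0.009600
Flow = −∇h = (-0.008125 east, -0.009600 north), which points southwest.

SW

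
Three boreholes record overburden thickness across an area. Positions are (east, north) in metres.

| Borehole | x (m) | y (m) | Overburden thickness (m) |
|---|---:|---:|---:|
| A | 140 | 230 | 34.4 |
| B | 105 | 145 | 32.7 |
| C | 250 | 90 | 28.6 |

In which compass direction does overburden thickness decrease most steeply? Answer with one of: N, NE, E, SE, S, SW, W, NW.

SE

Differences from A: to B (Δx, Δy, Δh) = (-35, -85, -1.7); to C = (110, -140, -5.8).
Determinant of the coordinate differences = (-35)·(-140) − 110·(-85) = 14250.
∂d/∂x = [(-1.7)·(-140) − (-5.8)·(-85)] / 14250 = -0.01789
∂d/∂y = [(-35)·(-5.8) − 110·(-1.7)] / 14250 = +0.02737
Steepest decrease is along −∇f = (+0.01789 E, -0.02737 N) → southeast.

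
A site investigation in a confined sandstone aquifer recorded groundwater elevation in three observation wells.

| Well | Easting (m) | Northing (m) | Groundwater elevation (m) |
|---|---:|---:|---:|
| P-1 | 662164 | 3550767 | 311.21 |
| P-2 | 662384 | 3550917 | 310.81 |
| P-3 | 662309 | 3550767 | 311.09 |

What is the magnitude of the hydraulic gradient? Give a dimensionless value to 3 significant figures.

Taking P-1 as reference: P-2−P-1 = (220, 150, -0.40); P-3−P-1 = (145, 0, -0.12).
Determinant of the coordinate differences = 220·0 − 145·150 = -21750.
∂h/∂x = [(-0.40)·0 − (-0.12)·150] / -21750 = -0.0008276
∂h/∂y = [220·(-0.12) − 145·(-0.40)] / -21750 = -0.001453
|∇h| = √(-0.0008276² + -0.001453²) = 0.001672

0.00167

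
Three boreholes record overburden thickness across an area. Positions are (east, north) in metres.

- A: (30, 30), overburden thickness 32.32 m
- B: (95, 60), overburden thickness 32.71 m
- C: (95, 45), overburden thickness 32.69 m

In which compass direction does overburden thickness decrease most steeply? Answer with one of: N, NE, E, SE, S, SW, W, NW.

With d = a·x + b·y + c and A as origin, the differences give:
  65·a + 30·b = +0.39
  65·a + 15·b = +0.37
Eliminate b (×15 and ×30, subtract): -975·a = -5.250 → a = ∂d/∂x = +0.005385
Back-substitute: b = ∂d/∂y = +0.001333.
Steepest decrease is along −∇f = (-0.005385 E, -0.001333 N) → west.

W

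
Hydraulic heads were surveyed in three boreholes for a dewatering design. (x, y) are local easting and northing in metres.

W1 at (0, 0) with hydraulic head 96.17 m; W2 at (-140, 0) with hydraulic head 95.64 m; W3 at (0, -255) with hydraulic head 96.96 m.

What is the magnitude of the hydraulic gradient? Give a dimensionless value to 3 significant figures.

0.00489

∂h/∂x = (95.64 − 96.17) / (-140 − 0) = +0.003786
∂h/∂y = (96.96 − 96.17) / (-255 − 0) = -0.003098
|∇h| = √(0.003786² + -0.003098²) = 0.004892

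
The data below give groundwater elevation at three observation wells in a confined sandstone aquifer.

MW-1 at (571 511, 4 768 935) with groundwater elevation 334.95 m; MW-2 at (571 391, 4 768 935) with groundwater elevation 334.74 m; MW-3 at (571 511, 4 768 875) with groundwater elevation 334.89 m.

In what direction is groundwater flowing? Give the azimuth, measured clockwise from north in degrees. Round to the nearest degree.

240°

∂h/∂x = (334.74 − 334.95) / (571391 − 571511) = +0.001750
∂h/∂y = (334.89 − 334.95) / (4768875 − 4768935) = +0.001000
Flow direction (−∇h) has components (-0.001750 E, -0.001000 N).
Azimuth = atan2(E, N) = atan2(-0.001750, -0.001000) = 240.3° ≈ 240°.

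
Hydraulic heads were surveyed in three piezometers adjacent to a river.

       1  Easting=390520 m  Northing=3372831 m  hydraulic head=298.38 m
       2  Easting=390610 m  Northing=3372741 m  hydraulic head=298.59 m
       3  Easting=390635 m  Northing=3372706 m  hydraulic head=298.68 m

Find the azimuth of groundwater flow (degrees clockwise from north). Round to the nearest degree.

With h = a·x + b·y + c and 1 as origin, the differences give:
  90·a + (-90)·b = +0.21
  115·a + (-125)·b = +0.30
Eliminate b (×(-125) and ×(-90), subtract): -900·a = 0.750 → a = ∂h/∂x = -0.0008333
Back-substitute: b = ∂h/∂y = -0.003167.
Flow direction (−∇h) has components (+0.0008333 E, +0.003167 N).
Azimuth = atan2(E, N) = atan2(+0.0008333, +0.003167) = 14.7° ≈ 015°.

015°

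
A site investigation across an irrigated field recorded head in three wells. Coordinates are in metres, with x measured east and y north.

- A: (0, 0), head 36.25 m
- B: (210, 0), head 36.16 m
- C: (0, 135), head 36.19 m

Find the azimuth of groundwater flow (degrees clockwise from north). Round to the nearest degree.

∂h/∂x = (36.16 − 36.25) / (210 − 0) = -0.0004286
∂h/∂y = (36.19 − 36.25) / (135 − 0) = -0.0004444
Flow direction (−∇h) has components (+0.0004286 E, +0.0004444 N).
Azimuth = atan2(E, N) = atan2(+0.0004286, +0.0004444) = 44.0° ≈ 044°.

044°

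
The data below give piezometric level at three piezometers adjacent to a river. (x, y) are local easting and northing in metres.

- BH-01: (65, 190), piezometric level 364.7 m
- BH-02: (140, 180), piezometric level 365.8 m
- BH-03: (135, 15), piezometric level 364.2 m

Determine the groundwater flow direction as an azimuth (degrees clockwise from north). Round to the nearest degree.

Differences from BH-01: to BH-02 (Δx, Δy, Δh) = (75, -10, +1.1); to BH-03 = (70, -175, -0.5).
Determinant of the coordinate differences = 75·(-175) − 70·(-10) = -12425.
∂h/∂x = [(+1.1)·(-175) − (-0.5)·(-10)] / -12425 = +0.01590
∂h/∂y = [75·(-0.5) − 70·(+1.1)] / -12425 = +0.009215
Flow direction (−∇h) has components (-0.01590 E, -0.009215 N).
Azimuth = atan2(E, N) = atan2(-0.01590, -0.009215) = 239.9° ≈ 240°.

240°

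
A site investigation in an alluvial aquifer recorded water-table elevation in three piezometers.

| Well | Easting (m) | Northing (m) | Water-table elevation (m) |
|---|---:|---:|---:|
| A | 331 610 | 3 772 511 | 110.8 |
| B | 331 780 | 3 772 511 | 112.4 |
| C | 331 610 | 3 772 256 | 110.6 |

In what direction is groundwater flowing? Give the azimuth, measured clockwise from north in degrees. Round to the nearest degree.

265°

∂h/∂x = (112.4 − 110.8) / (331780 − 331610) = +0.009412
∂h/∂y = (110.6 − 110.8) / (3772256 − 3772511) = +0.0007843
Flow direction (−∇h) has components (-0.009412 E, -0.0007843 N).
Azimuth = atan2(E, N) = atan2(-0.009412, -0.0007843) = 265.2° ≈ 265°.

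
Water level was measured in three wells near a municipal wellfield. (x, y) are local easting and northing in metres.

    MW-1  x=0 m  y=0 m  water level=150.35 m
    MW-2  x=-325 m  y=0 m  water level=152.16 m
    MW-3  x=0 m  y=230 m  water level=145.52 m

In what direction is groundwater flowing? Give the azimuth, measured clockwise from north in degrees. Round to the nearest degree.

∂h/∂x = (152.16 − 150.35) / (-325 − 0) = -0.005569
∂h/∂y = (145.52 − 150.35) / (230 − 0) = -0.02100
Flow direction (−∇h) has components (+0.005569 E, +0.02100 N).
Azimuth = atan2(E, N) = atan2(+0.005569, +0.02100) = 14.9° ≈ 015°.

015°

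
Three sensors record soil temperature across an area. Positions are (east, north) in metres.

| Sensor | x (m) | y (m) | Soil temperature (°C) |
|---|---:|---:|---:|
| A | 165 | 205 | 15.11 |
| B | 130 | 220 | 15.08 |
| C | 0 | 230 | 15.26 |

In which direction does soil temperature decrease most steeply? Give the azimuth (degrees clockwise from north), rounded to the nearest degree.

Differences from A: to B (Δx, Δy, Δh) = (-35, 15, -0.03); to C = (-165, 25, +0.15).
Determinant of the coordinate differences = (-35)·25 − (-165)·15 = 1600.
∂T/∂x = [(-0.03)·25 − (+0.15)·15] / 1600 = -0.001875
∂T/∂y = [(-35)·(+0.15) − (-165)·(-0.03)] / 1600 = -0.006375
Steepest decrease is along −∇f: components (+0.001875 E, +0.006375 N).
Azimuth = atan2(+0.001875, +0.006375) = 16.4° ≈ 016°.

016°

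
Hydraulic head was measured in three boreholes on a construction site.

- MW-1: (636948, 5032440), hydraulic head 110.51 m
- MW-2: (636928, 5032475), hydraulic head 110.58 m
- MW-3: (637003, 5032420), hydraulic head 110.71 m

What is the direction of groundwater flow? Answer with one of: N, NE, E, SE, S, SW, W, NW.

SW

With h = a·x + b·y + c and MW-1 as origin, the differences give:
  (-20)·a + 35·b = +0.07
  55·a + (-20)·b = +0.20
Eliminate b (×(-20) and ×35, subtract): -1525·a = -8.400 → a = ∂h/∂x = +0.005508
Back-substitute: b = ∂h/∂y = +0.005148.
Flow = −∇h = (-0.005508 east, -0.005148 north), which points southwest.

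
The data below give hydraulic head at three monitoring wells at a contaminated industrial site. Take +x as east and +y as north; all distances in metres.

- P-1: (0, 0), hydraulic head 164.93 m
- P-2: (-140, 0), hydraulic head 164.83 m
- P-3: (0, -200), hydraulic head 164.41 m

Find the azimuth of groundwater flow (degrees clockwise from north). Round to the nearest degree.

195°

∂h/∂x = (164.83 − 164.93) / (-140 − 0) = +0.0007143
∂h/∂y = (164.41 − 164.93) / (-200 − 0) = +0.002600
Flow direction (−∇h) has components (-0.0007143 E, -0.002600 N).
Azimuth = atan2(E, N) = atan2(-0.0007143, -0.002600) = 195.4° ≈ 195°.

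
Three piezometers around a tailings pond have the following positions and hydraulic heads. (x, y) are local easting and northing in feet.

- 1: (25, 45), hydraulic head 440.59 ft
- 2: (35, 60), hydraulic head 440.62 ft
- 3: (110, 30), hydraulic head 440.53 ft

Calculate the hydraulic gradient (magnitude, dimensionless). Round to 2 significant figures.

0.0022

Taking 1 as reference: 2−1 = (10, 15, +0.03); 3−1 = (85, -15, -0.06).
Solve a·Δx + b·Δy = Δh: det = 10·(-15) − 85·15 = -1425.
∂h/∂x = [(+0.03)·(-15) − (-0.06)·15] / -1425 = -0.0003158
∂h/∂y = [10·(-0.06) − 85·(+0.03)] / -1425 = +0.002211
|∇h| = √(-0.0003158² + 0.002211²) = 0.002233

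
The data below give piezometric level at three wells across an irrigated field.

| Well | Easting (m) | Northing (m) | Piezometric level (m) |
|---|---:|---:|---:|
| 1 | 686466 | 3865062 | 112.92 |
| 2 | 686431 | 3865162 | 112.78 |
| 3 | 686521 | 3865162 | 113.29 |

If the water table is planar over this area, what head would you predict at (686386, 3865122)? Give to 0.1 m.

With h = a·x + b·y + c and 1 as origin, the differences give:
  (-35)·a + 100·b = -0.14
  55·a + 100·b = +0.37
Eliminate b (×100 and ×100, subtract): -9000·a = -51.000 → a = ∂h/∂x = +0.005667
Back-substitute: b = ∂h/∂y = +0.0005833.
h(686386, 3865122) = 112.92 + (+0.005667)·(-80) + (+0.0005833)·(60) = 112.92 -0.453 +0.035 = 112.502 m.

112.5 m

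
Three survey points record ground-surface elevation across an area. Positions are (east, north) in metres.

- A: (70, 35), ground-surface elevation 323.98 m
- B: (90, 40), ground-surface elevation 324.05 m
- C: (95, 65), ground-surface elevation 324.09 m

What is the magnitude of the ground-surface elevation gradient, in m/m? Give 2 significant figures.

0.0034 m/m

Three-point gradient (reference A): Δ to B = (20, 5, +0.07), Δ to C = (25, 30, +0.11).
∂z/∂x = +0.003263, ∂z/∂y = +0.0009474 (det = 475).
|∇f| = √(0.003263² + 0.0009474²) = 0.003398 m/m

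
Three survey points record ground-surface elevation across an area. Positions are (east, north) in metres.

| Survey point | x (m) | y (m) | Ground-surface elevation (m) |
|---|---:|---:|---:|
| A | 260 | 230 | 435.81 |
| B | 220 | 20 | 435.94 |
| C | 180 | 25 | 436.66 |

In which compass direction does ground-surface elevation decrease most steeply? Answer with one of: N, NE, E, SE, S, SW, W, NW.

E

Differences from A: to B (Δx, Δy, Δh) = (-40, -210, +0.13); to C = (-80, -205, +0.85).
Determinant of the coordinate differences = (-40)·(-205) − (-80)·(-210) = -8600.
∂z/∂x = [(+0.13)·(-205) − (+0.85)·(-210)] / -8600 = -0.01766
∂z/∂y = [(-40)·(+0.85) − (-80)·(+0.13)] / -8600 = +0.002744
Steepest decrease is along −∇f = (+0.01766 E, -0.002744 N) → east.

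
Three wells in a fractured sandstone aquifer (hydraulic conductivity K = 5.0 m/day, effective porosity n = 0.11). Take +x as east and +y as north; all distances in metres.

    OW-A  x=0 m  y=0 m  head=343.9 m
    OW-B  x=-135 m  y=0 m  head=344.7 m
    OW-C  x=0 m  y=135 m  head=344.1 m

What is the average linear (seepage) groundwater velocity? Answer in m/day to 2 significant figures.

∂h/∂x = (344.7 − 343.9) / (-135 − 0) = -0.005926
∂h/∂y = (344.1 − 343.9) / (135 − 0) = +0.001481
|∇h| = √(-0.005926² + 0.001481²) = 0.006108
Seepage velocity v = K·i/n = 5.0 × 0.006108 / 0.11 = 0.2776 m/day.

0.28 m/day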